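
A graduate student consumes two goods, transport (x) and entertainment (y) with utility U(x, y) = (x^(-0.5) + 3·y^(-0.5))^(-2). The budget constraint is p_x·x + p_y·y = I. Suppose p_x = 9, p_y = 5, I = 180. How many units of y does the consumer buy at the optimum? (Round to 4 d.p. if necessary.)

y* = 22.7157

MRS = MU_x/MU_y = (1/3)·(y/x)^(1.5). Set equal to p_x/p_y.
Solve for the ratio: y/x = [3·p_x/p_y]^(2/3).
With the ratio pinned down, the budget gives x* = I/(p_x + p_y·(y/x)) and y* = (y/x)·x*.
Numerically y/x = 3.077957, so x* = 180/(9 + 5·3.077957) = 7.3801 and y* = 3.077957·7.3801 = 22.7157.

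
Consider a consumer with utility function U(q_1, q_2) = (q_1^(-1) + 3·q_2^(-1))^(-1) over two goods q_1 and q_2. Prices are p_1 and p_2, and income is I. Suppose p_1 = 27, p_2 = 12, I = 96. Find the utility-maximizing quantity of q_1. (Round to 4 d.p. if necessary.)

MRS = MU_q_1/MU_q_2 = (1/3)·(q_2/q_1)^(2). Set equal to p_1/p_2.
Hence q_2/q_1 = (3·p_1/p_2)^(1/(2)), i.e. raised to the 0.5 power.
With the ratio pinned down, the budget gives q_1* = I/(p_1 + p_2·(q_2/q_1)) and q_2* = (q_2/q_1)·q_1*.
Numerically q_2/q_1 = 2.598076, so q_1* = 96/(27 + 12·2.598076) = 1.6501.

q_1* = 1.6501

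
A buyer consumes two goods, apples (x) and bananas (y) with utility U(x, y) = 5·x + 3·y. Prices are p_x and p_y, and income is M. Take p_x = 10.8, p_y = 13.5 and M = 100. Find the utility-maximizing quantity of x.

Perfect substitutes: compare marginal utility per dollar. 5/p_x vs 3/p_y → 0.463 vs 0.2222.
x gives more utility per dollar, so spend all income on x: x* = M/p_x, y* = 0.
Numerically: x* = 9.2593, y* = 0.

x* = 9.2593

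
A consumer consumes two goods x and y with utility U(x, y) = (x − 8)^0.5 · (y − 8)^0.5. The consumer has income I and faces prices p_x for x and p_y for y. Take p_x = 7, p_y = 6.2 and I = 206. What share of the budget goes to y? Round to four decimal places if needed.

share on y = 0.4845

This is Cobb-Douglas in (x−8, y−8): tangency gives 0.5·p_y·(y−8) = 0.5·p_x·(x−8).
Substituting into the budget: x* = 8 + 0.5·(I − 8·p_x − 8·p_y)/p_x, and y* = 8 + 0.5·(…)/p_y.
Discretionary income = 206 − 8·7 − 8·6.2 = 100.4; x* = 8 + 0.5·100.4/7 = 15.1714; y* = 8 + 0.5·100.4/6.2 = 16.0968.
Expenditure on y: 6.2·16.0968 = 99.8; share = 0.4845.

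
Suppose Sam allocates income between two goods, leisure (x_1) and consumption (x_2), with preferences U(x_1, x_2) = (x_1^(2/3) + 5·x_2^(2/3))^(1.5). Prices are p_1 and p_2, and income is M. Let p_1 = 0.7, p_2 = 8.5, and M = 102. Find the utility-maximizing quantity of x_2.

x_2* = 5.5056

From the CES first-order condition, (1/5)·(x_2/x_1)^(1/3) = p_1/p_2.
Solve for the ratio: x_2/x_1 = [5·p_1/p_2]^(3).
With the ratio pinned down, the budget gives x_1* = M/(p_1 + p_2·(x_2/x_1)) and x_2* = (x_2/x_1)·x_1*.
Numerically x_2/x_1 = 0.069815, so x_1* = 102/(0.7 + 8.5·0.069815) = 78.8604 and x_2* = 0.069815·78.8604 = 5.5056.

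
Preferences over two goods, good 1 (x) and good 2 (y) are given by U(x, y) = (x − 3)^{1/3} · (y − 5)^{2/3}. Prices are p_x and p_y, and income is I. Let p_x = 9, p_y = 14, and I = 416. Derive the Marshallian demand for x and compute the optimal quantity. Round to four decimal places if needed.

MRS = (1/2)·(y−5)/(x−3). Tangency with p_x/p_y gives y−5 = 2·(p_x/p_y)·(x−3).
After buying the subsistence bundle (3, 5), a share 1/3 of the remaining income goes to x: x* = 3 + 1/3·(I − 3p_x − 5p_y)/p_x.
Discretionary income = 416 − 3·9 − 5·14 = 319; x* = 3 + 1/3·319/9 = 14.8148.

x* = 14.8148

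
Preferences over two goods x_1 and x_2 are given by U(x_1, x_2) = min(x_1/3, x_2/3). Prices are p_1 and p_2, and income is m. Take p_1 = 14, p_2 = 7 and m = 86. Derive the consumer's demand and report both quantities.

x_1* = 4.0952, x_2* = 4.0952

With perfect complements, no substitution: consume in ratio x_1:x_2 = 3:3.
Budget: p_1·x_1 + p_2·x_1 = m, so (3·p_1 + 3·p_2)·x_1 = 3·m.
Demand: x_1*(p_1,p_2,m) = 3·m/(3·p_1 + 3·p_2), x_2* = 3·m/(3·p_1 + 3·p_2).
Here 3·14 + 3·7 = 63, giving x_1* = 4.0952 and x_2* = 4.0952.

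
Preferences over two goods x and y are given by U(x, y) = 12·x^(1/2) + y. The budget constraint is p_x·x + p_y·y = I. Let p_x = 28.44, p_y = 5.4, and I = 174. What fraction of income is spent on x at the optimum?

share on x = 0.2121

Utility is quasi-linear in y; the FOC for x is 6/√x = p_x/p_y.
Solve: √x = 6·p_y/p_x, so x*(p_x,p_y) = (6·p_y/p_x)², and y* = (I − p_x·x*)/p_y.
Plugging in: x* = (6·5.4/28.44)² = 1.2979, y* = 25.3868.
Expenditure on x: 28.44·1.2979 = 36.9114; share = 0.2121.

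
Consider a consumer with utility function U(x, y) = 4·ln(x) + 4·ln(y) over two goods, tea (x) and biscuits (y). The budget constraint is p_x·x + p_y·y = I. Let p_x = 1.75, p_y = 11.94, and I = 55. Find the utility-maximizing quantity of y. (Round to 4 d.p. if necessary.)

Tangency: MRS = y/x = p_x/p_y.
So 4·p_y·y = 4·p_x·x; combined with the budget, a share 0.5 of income goes to x.
Demand: x*(p_x,p_y,I) = 0.5·I/p_x and y* = 0.5·I/p_y.
At p_x=1.75, p_y=11.94, I=55: y* = 0.5·55/11.94 = 2.3032.

y* = 2.3032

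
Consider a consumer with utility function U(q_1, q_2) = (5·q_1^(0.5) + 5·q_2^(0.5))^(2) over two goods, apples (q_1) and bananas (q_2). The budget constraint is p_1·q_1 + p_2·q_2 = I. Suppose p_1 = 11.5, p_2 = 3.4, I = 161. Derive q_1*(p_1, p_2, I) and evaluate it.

With the ratio pinned down, the budget gives q_1* = I/(p_1 + p_2·(q_2/q_1)) and q_2* = (q_2/q_1)·q_1*.
Numerically q_2/q_1 = 11.440311, so q_1* = 161/(11.5 + 3.4·11.440311) = 3.1946.

q_1* = 3.1946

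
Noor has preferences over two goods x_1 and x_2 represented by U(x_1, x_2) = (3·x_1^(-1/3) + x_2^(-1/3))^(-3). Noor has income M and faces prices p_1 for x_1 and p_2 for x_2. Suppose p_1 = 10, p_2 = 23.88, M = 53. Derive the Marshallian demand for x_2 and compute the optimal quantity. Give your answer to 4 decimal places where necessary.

x_2* = 0.7832

MRS = MU_x_1/MU_x_2 = 3·(x_2/x_1)^(4/3). Set equal to p_1/p_2.
Solve for the ratio: x_2/x_1 = [(1/3)·p_1/p_2]^(0.75).
With the ratio pinned down, the budget gives x_1* = M/(p_1 + p_2·(x_2/x_1)) and x_2* = (x_2/x_1)·x_1*.
Numerically x_2/x_1 = 0.228367, so x_1* = 53/(10 + 23.88·0.228367) = 3.4297 and x_2* = 0.228367·3.4297 = 0.7832.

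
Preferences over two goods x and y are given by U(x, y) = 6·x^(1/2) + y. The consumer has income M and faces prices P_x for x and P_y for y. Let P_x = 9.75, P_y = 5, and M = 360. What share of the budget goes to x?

Utility is quasi-linear in y; the FOC for x is 3/√x = P_x/P_y.
Thus x* = (3·P_y/P_x)² — independent of M — with the rest of income spent on y.
Plugging in: x* = (3·5/9.75)² = 2.3669, y* = 67.3846.
Expenditure on x: 9.75·2.3669 = 23.0769; share = 0.0641.

share on x = 0.0641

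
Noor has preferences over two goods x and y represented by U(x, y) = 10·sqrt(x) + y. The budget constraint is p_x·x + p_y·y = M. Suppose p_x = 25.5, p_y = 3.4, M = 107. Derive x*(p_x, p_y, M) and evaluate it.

x* = 0.4444

Set MRS = p_x/p_y: 5·x^(−1/2) = p_x/p_y.
Thus x* = (5·p_y/p_x)² — independent of M — with the rest of income spent on y.
Plugging in: x* = (5·3.4/25.5)² = 0.4444.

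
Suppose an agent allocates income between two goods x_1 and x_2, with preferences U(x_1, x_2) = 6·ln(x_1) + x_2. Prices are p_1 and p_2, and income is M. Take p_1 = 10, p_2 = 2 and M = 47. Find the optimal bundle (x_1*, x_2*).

x_1* = 1.2, x_2* = 17.5

At the given prices: x_1* = 6·2/10 = 1.2, and x_2* = 17.5.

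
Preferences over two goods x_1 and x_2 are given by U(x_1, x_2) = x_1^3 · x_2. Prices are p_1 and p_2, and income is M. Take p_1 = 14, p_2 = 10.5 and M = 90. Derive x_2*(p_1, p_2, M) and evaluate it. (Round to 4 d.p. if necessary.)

At p_1=14, p_2=10.5, M=90: x_2* = 0.25·90/10.5 = 2.1429.

x_2* = 2.1429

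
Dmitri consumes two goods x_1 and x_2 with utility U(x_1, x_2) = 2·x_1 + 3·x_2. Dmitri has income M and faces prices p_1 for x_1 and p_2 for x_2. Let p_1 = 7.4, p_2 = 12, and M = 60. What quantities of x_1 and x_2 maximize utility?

x_1* = 8.1081, x_2* = 0

Perfect substitutes: compare marginal utility per dollar. 2/p_1 vs 3/p_2 → 0.2703 vs 0.25.
x_1 gives more utility per dollar, so spend all income on x_1: x_1* = M/p_1, x_2* = 0.
Numerically: x_1* = 8.1081, x_2* = 0.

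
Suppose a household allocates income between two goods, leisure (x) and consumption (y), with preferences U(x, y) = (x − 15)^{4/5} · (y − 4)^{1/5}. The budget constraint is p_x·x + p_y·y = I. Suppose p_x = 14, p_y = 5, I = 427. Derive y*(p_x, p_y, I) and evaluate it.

y* = 11.88

After buying the subsistence bundle (15, 4), a share 0.8 of the remaining income goes to x: x* = 15 + 0.8·(I − 15p_x − 4p_y)/p_x.
Discretionary income = 427 − 15·14 − 4·5 = 197; y* = 4 + 0.2·197/5 = 11.88.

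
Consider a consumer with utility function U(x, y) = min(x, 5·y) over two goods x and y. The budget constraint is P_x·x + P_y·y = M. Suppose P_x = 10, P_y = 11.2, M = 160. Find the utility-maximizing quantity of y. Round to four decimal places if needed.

Leontief preferences: the optimum is at the kink where x/5 = y/1, i.e. y = (1/5)·x.
Budget: P_x·x + P_y·(1/5)·x = M, so (5·P_x + P_y)·x = 5·M.
Demand: x*(P_x,P_y,M) = 5·M/(5·P_x + P_y), y* = M/(5·P_x + P_y).
Here 5·10 + 11.2 = 61.2, giving y* = 2.6144.

y* = 2.6144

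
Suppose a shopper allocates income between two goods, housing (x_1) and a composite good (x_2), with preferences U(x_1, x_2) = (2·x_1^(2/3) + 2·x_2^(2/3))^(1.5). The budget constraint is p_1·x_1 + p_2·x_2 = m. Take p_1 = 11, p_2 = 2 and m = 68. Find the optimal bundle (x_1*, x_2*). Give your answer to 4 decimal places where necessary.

x_1* = 0.1978, x_2* = 32.912

MRS = MU_x_1/MU_x_2 = (x_2/x_1)^(1/3). Set equal to p_1/p_2.
Hence x_2/x_1 = (p_1/p_2)^(1/(1/3)), i.e. raised to the 3 power.
Substitute x_2 = (x_2/x_1)·x_1 into the budget: x_1* = m/(p_1 + p_2·(x_2/x_1)).
Numerically x_2/x_1 = 166.375, so x_1* = 68/(11 + 2·166.375) = 0.1978 and x_2* = 166.375·0.1978 = 32.912.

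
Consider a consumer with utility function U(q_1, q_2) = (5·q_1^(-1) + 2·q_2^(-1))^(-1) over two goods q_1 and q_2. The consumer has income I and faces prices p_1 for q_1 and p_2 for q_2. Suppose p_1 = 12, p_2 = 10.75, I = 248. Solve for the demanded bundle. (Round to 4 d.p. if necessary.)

MRS = MU_q_1/MU_q_2 = (5/2)·(q_2/q_1)^(2). Set equal to p_1/p_2.
Solve for the ratio: q_2/q_1 = [(2/5)·p_1/p_2]^(0.5).
Substitute q_2 = (q_2/q_1)·q_1 into the budget: q_1* = I/(p_1 + p_2·(q_2/q_1)).
Numerically q_2/q_1 = 0.668215, so q_1* = 248/(12 + 10.75·0.668215) = 12.9279 and q_2* = 0.668215·12.9279 = 8.6386.

q_1* = 12.9279, q_2* = 8.6386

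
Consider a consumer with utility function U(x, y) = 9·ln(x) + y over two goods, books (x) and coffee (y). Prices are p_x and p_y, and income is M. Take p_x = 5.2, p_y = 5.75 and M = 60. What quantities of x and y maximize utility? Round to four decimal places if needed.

Set MRS = p_x/p_y: (9/x)/1 = p_x/p_y.
So x*(p_x,p_y) = 9·p_y/p_x, independent of income; and y* = (M − 9·p_y)/p_y.
At the given prices: x* = 9·5.75/5.2 = 9.9519, and y* = 1.4348.

x* = 9.9519, y* = 1.4348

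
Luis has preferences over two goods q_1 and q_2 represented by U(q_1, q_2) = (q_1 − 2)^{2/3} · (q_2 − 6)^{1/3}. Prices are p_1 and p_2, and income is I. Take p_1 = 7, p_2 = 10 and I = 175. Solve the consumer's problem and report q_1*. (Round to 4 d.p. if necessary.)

Substituting into the budget: q_1* = 2 + 2/3·(I − 2·p_1 − 6·p_2)/p_1, and q_2* = 6 + 1/3·(…)/p_2.
Discretionary income = 175 − 2·7 − 6·10 = 101; q_1* = 2 + 2/3·101/7 = 11.619.

q_1* = 11.619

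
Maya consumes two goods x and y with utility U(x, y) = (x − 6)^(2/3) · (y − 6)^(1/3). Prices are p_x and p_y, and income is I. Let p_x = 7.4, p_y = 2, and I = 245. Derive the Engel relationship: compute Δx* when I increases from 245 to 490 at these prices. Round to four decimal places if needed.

Δx* = 22.0721

Substituting into the budget: x* = 6 + 2/3·(I − 6·p_x − 6·p_y)/p_x, and y* = 6 + 1/3·(…)/p_y.
Discretionary income = 245 − 6·7.4 − 6·2 = 188.6; x* = 6 + 2/3·188.6/7.4 = 22.991.
At I' = 490: x* = 45.0631. Change: 45.0631 − 22.991 = 22.0721.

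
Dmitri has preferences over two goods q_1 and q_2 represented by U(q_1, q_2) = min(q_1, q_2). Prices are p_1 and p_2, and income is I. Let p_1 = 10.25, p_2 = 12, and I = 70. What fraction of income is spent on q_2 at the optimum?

share on q_2 = 0.5393

Leontief preferences: the optimum is at the kink where q_1/1 = q_2/1, i.e. q_2 = q_1.
Budget: p_1·q_1 + p_2·q_1 = I, so (p_1 + p_2)·q_1 = I.
Demand: q_1*(p_1,p_2,I) = I/(p_1 + p_2), q_2* = I/(p_1 + p_2).
Here 10.25 + 12 = 22.25, giving q_1* = 3.1461 and q_2* = 3.1461.
Expenditure on q_2: 12·3.1461 = 37.7528; share = 0.5393.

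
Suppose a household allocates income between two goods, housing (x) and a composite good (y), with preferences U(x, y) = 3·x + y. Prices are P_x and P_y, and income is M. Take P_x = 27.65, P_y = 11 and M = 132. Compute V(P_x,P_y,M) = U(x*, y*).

Perfect substitutes: compare marginal utility per dollar. 3/P_x vs 1/P_y → 0.1085 vs 0.0909.
x gives more utility per dollar, so spend all income on x: x* = M/P_x, y* = 0.
Numerically: x* = 4.774, y* = 0.
Utility at the optimum: U(4.774, 0) = 14.3219.

V = 14.3219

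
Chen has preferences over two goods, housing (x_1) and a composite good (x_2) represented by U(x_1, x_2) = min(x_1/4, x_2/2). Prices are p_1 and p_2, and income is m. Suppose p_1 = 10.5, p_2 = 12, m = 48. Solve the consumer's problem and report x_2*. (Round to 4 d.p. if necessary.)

Demand: x_1*(p_1,p_2,m) = 4·m/(4·p_1 + 2·p_2), x_2* = 2·m/(4·p_1 + 2·p_2).
Here 4·10.5 + 2·12 = 66, giving x_2* = 1.4545.

x_2* = 1.4545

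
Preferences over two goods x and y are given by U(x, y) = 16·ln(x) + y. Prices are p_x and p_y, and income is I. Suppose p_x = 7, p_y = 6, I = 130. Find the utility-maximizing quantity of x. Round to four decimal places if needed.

x* = 13.7143

Set MRS = p_x/p_y: (16/x)/1 = p_x/p_y.
So x*(p_x,p_y) = 16·p_y/p_x, independent of income; and y* = (I − 16·p_y)/p_y.
At the given prices: x* = 16·6/7 = 13.7143.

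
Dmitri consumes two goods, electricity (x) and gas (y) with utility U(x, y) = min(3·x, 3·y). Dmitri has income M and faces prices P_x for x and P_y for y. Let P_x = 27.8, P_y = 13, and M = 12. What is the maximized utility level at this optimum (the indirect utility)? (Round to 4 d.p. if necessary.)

V = 0.8824

Leontief preferences: the optimum is at the kink where x/3 = y/3, i.e. y = x.
Budget: P_x·x + P_y·x = M, so (3·P_x + 3·P_y)·x = 3·M.
Demand: x*(P_x,P_y,M) = 3·M/(3·P_x + 3·P_y), y* = 3·M/(3·P_x + 3·P_y).
Here 3·27.8 + 3·13 = 122.4, giving x* = 0.2941 and y* = 0.2941.
Utility at the optimum: U(0.2941, 0.2941) = 0.8824.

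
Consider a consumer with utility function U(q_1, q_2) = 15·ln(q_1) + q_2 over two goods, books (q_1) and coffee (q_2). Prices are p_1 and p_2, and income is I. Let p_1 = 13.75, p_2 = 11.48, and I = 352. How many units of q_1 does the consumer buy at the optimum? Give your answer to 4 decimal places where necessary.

MU_q_1 = 15/q_1, MU_q_2 = 1. Tangency: 15/q_1 = p_1/p_2.
So q_1*(p_1,p_2) = 15·p_2/p_1, independent of income; and q_2* = (I − 15·p_2)/p_2.
At the given prices: q_1* = 15·11.48/13.75 = 12.5236.

q_1* = 12.5236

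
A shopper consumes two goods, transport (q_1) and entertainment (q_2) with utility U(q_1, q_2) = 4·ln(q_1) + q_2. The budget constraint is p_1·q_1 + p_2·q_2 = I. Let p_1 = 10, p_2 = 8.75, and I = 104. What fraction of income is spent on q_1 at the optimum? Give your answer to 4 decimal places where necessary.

share on q_1 = 0.3365

MU_q_1 = 4/q_1, MU_q_2 = 1. Tangency: 4/q_1 = p_1/p_2.
So q_1*(p_1,p_2) = 4·p_2/p_1, independent of income; and q_2* = (I − 4·p_2)/p_2.
At the given prices: q_1* = 4·8.75/10 = 3.5, and q_2* = 7.8857.
Expenditure on q_1: 10·3.5 = 35; share = 0.3365.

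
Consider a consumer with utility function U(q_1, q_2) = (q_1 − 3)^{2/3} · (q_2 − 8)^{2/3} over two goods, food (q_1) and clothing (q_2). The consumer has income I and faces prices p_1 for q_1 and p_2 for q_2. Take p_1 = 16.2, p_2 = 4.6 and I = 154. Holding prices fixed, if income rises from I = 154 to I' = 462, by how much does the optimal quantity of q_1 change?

MRS = (q_2−8)/(q_1−3). Tangency with p_1/p_2 gives q_2−8 = (p_1/p_2)·(q_1−3).
After buying the subsistence bundle (3, 8), a share 0.5 of the remaining income goes to q_1: q_1* = 3 + 0.5·(I − 3p_1 − 8p_2)/p_1.
Discretionary income = 154 − 3·16.2 − 8·4.6 = 68.6; q_1* = 3 + 0.5·68.6/16.2 = 5.1173.
At I' = 462: q_1* = 14.6235. Change: 14.6235 − 5.1173 = 9.5062.

Δq_1* = 9.5062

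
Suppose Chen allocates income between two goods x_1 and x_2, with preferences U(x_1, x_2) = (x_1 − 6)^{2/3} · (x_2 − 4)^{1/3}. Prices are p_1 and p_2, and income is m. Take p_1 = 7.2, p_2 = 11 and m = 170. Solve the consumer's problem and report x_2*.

x_2* = 6.5091

After buying the subsistence bundle (6, 4), a share 2/3 of the remaining income goes to x_1: x_1* = 6 + 2/3·(m − 6p_1 − 4p_2)/p_1.
Discretionary income = 170 − 6·7.2 − 4·11 = 82.8; x_2* = 4 + 1/3·82.8/11 = 6.5091.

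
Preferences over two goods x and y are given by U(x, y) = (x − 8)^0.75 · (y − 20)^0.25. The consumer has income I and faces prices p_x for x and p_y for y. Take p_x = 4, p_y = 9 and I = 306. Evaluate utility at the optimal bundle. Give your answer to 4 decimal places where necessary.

MRS = 3·(y−20)/(x−8). Tangency with p_x/p_y gives y−20 = (1/3)·(p_x/p_y)·(x−8).
Substituting into the budget: x* = 8 + 0.75·(I − 8·p_x − 20·p_y)/p_x, and y* = 20 + 0.25·(…)/p_y.
Discretionary income = 306 − 8·4 − 20·9 = 94; x* = 8 + 0.75·94/4 = 25.625; y* = 20 + 0.25·94/9 = 22.6111.
Utility at the optimum: U(25.625, 22.6111) = 10.9346.

V = 10.9346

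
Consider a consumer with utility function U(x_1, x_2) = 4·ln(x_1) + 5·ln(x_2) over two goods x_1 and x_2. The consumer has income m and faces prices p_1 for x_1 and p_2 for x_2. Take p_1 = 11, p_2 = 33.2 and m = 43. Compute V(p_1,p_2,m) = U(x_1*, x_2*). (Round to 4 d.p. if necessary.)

MU_x_1/MU_x_2 = (4·x_2)/(5·x_1); tangency sets this equal to p_1/p_2.
So 4·p_2·x_2 = 5·p_1·x_1; combined with the budget, a share 4/9 of income goes to x_1.
Demand: x_1*(p_1,p_2,m) = 4/9·m/p_1 and x_2* = 5/9·m/p_2.
At p_1=11, p_2=33.2, m=43: x_1* = 4/9·43/11 = 1.7374, x_2* = 0.7195.
Utility at the optimum: U(1.7374, 0.7195) = 0.5638.

V = 0.5638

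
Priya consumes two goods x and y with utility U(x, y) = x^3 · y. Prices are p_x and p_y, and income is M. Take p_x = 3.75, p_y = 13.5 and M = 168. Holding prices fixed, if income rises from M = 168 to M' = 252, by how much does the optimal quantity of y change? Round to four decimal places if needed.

The MRS is 3·y/x. Set MRS = p_x/p_y.
Rearranging, p_y·y = (1/3)·p_x·x. Substituting into the budget gives p_x·x·(1 + (1/3)) = M.
Demand: x*(p_x,p_y,M) = 0.75·M/p_x and y* = 0.25·M/p_y.
At p_x=3.75, p_y=13.5, M=168: y* = 0.25·168/13.5 = 3.1111.
At M' = 252: y* = 4.6667. Change: 4.6667 − 3.1111 = 1.5556.

Δy* = 1.5556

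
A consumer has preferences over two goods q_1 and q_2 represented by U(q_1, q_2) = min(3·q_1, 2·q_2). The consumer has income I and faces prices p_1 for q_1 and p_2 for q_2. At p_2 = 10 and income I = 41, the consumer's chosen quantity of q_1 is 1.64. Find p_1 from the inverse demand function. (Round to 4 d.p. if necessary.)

p_1 = 10

Leontief preferences: the optimum is at the kink where q_1/2 = q_2/3, i.e. q_2 = (3/2)·q_1.
Budget: p_1·q_1 + p_2·(3/2)·q_1 = I, so (2·p_1 + 3·p_2)·q_1 = 2·I.
Demand: q_1*(p_1,p_2,I) = 2·I/(2·p_1 + 3·p_2), q_2* = 3·I/(2·p_1 + 3·p_2).
Set q_1* = 1.64 in the demand function and solve for p_1: p_1 = 10.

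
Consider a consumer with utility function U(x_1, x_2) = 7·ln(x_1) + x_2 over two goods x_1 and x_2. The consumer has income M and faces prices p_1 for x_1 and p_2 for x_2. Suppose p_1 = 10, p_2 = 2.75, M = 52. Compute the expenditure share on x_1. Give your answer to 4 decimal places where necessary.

share on x_1 = 0.3702

MU_x_1 = 7/x_1, MU_x_2 = 1. Tangency: 7/x_1 = p_1/p_2.
So x_1*(p_1,p_2) = 7·p_2/p_1, independent of income; and x_2* = (M − 7·p_2)/p_2.
At the given prices: x_1* = 7·2.75/10 = 1.925, and x_2* = 11.9091.
Expenditure on x_1: 10·1.925 = 19.25; share = 0.3702.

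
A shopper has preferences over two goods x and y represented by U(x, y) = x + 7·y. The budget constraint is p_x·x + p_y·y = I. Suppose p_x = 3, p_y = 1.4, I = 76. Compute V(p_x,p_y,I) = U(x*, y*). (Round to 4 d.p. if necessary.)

y gives more utility per dollar, so spend all income on y: y* = I/p_y, x* = 0.
Numerically: x* = 0, y* = 54.2857.
Utility at the optimum: U(0, 54.2857) = 380.

V = 380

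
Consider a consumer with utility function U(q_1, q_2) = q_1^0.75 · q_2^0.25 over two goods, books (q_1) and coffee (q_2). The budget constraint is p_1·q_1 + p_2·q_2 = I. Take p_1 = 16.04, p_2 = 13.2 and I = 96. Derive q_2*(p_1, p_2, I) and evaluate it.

The MRS is 3·q_2/q_1. Set MRS = p_1/p_2.
Rearranging, p_2·q_2 = (1/3)·p_1·q_1. Substituting into the budget gives p_1·q_1·(1 + (1/3)) = I.
Demand: q_1*(p_1,p_2,I) = 0.75·I/p_1 and q_2* = 0.25·I/p_2.
At p_1=16.04, p_2=13.2, I=96: q_2* = 0.25·96/13.2 = 1.8182.

q_2* = 1.8182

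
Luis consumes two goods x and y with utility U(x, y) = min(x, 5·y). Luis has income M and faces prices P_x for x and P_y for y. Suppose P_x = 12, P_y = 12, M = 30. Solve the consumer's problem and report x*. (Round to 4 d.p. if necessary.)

Leontief preferences: the optimum is at the kink where x/5 = y/1, i.e. y = (1/5)·x.
Budget: P_x·x + P_y·(1/5)·x = M, so (5·P_x + P_y)·x = 5·M.
Demand: x*(P_x,P_y,M) = 5·M/(5·P_x + P_y), y* = M/(5·P_x + P_y).
Here 5·12 + 12 = 72, giving x* = 2.0833.

x* = 2.0833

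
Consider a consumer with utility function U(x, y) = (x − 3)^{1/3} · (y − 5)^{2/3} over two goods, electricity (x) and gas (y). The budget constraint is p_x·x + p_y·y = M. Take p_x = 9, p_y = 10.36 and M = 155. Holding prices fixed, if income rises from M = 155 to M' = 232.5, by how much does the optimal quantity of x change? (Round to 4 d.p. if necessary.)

Δx* = 2.8704

Discretionary income = 155 − 3·9 − 5·10.36 = 76.2; x* = 3 + 1/3·76.2/9 = 5.8222.
At M' = 232.5: x* = 8.6926. Change: 8.6926 − 5.8222 = 2.8704.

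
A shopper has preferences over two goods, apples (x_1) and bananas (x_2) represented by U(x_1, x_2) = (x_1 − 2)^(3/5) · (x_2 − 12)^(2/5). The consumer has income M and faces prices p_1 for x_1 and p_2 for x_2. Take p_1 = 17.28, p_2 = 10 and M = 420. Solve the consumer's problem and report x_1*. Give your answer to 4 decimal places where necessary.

x_1* = 11.2167

This is Cobb-Douglas in (x_1−2, x_2−12): tangency gives 0.6·p_2·(x_2−12) = 0.4·p_1·(x_1−2).
After buying the subsistence bundle (2, 12), a share 0.6 of the remaining income goes to x_1: x_1* = 2 + 0.6·(M − 2p_1 − 12p_2)/p_1.
Discretionary income = 420 − 2·17.28 − 12·10 = 265.44; x_1* = 2 + 0.6·265.44/17.28 = 11.2167.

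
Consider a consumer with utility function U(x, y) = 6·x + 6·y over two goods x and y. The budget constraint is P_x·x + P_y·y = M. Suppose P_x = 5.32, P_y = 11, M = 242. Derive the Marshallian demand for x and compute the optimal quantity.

Perfect substitutes: compare marginal utility per dollar. 6/P_x vs 6/P_y → 1.1278 vs 0.5455.
x gives more utility per dollar, so spend all income on x: x* = M/P_x, y* = 0.
Numerically: x* = 45.4887, y* = 0.

x* = 45.4887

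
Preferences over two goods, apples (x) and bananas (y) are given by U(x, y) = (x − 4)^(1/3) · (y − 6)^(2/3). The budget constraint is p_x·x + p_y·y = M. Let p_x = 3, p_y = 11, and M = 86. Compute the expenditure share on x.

share on x = 0.1705

Let x' = x−4, y' = y−6. MRS = (1/2)·y'/x' = p_x/p_y.
Substituting into the budget: x* = 4 + 1/3·(M − 4·p_x − 6·p_y)/p_x, and y* = 6 + 2/3·(…)/p_y.
Discretionary income = 86 − 4·3 − 6·11 = 8; x* = 4 + 1/3·8/3 = 4.8889; y* = 6 + 2/3·8/11 = 6.4848.
Expenditure on x: 3·4.8889 = 14.6667; share = 0.1705.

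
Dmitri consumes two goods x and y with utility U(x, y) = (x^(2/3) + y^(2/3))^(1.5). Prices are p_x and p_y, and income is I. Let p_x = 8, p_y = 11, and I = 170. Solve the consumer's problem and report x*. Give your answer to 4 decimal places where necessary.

MU_x ∝ x^(-1/3), MU_y ∝ y^(-1/3), so MRS = (y/x)^(1/3) = p_x/p_y.
Hence y/x = (p_x/p_y)^(1/(1/3)), i.e. raised to the 3 power.
Substitute y = (y/x)·x into the budget: x* = I/(p_x + p_y·(y/x)).
Numerically y/x = 0.384673, so x* = 170/(8 + 11·0.384673) = 13.8986.

x* = 13.8986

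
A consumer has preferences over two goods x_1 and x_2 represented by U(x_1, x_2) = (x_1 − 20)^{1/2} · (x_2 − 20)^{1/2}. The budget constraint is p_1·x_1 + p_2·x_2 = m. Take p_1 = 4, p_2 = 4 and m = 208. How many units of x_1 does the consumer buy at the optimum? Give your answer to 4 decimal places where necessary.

This is Cobb-Douglas in (x_1−20, x_2−20): tangency gives 0.5·p_2·(x_2−20) = 0.5·p_1·(x_1−20).
Substituting into the budget: x_1* = 20 + 0.5·(m − 20·p_1 − 20·p_2)/p_1, and x_2* = 20 + 0.5·(…)/p_2.
Discretionary income = 208 − 20·4 − 20·4 = 48; x_1* = 20 + 0.5·48/4 = 26.

x_1* = 26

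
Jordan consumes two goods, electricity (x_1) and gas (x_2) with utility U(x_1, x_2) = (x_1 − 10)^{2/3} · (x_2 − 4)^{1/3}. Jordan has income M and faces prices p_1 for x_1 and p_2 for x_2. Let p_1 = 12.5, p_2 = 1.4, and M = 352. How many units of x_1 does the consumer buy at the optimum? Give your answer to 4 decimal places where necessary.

x_1* = 21.808

This is Cobb-Douglas in (x_1−10, x_2−4): tangency gives 2/3·p_2·(x_2−4) = 1/3·p_1·(x_1−10).
Substituting into the budget: x_1* = 10 + 2/3·(M − 10·p_1 − 4·p_2)/p_1, and x_2* = 4 + 1/3·(…)/p_2.
Discretionary income = 352 − 10·12.5 − 4·1.4 = 221.4; x_1* = 10 + 2/3·221.4/12.5 = 21.808.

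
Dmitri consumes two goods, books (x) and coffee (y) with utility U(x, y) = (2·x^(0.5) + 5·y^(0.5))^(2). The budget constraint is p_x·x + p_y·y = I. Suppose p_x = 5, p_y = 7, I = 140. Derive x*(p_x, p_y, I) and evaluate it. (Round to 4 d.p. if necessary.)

MRS = MU_x/MU_y = (2/5)·(y/x)^(0.5). Set equal to p_x/p_y.
Solve for the ratio: y/x = [(5/2)·p_x/p_y]^(2).
Substitute y = (y/x)·x into the budget: x* = I/(p_x + p_y·(y/x)).
Numerically y/x = 3.188776, so x* = 140/(5 + 7·3.188776) = 5.1242.

x* = 5.1242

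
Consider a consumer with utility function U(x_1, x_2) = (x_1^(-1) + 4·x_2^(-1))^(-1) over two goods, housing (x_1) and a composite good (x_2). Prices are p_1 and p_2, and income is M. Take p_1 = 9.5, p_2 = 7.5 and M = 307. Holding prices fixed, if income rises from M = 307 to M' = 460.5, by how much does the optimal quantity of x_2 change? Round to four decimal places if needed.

With the ratio pinned down, the budget gives x_1* = M/(p_1 + p_2·(x_2/x_1)) and x_2* = (x_2/x_1)·x_1*.
Numerically x_2/x_1 = 2.250926, so x_1* = 307/(9.5 + 7.5·2.250926) = 11.6367 and x_2* = 2.250926·11.6367 = 26.1935.
At M' = 460.5: x_2* = 39.2902. Change: 39.2902 − 26.1935 = 13.0967.

Δx_2* = 13.0967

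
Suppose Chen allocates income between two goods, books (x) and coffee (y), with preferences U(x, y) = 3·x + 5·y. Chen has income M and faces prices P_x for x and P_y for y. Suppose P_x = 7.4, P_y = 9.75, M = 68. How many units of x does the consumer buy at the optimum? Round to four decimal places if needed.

x* = 0

Perfect substitutes: compare marginal utility per dollar. 3/P_x vs 5/P_y → 0.4054 vs 0.5128.
y gives more utility per dollar, so spend all income on y: y* = M/P_y, x* = 0.
Numerically: x* = 0, y* = 6.9744.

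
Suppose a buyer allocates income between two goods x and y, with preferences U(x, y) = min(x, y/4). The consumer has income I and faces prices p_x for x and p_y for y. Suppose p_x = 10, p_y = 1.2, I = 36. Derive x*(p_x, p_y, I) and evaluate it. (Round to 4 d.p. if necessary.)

x* = 2.4324

With perfect complements, no substitution: consume in ratio x:y = 1:4.
Budget: p_x·x + p_y·4·x = I, so (p_x + 4·p_y)·x = I.
Demand: x*(p_x,p_y,I) = I/(p_x + 4·p_y), y* = 4·I/(p_x + 4·p_y).
Here 10 + 4·1.2 = 14.8, giving x* = 2.4324.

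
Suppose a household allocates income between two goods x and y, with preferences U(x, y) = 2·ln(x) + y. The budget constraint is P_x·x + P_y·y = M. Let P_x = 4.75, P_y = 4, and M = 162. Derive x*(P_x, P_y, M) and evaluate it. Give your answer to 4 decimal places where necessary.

Set MRS = P_x/P_y: (2/x)/1 = P_x/P_y.
So x*(P_x,P_y) = 2·P_y/P_x, independent of income; and y* = (M − 2·P_y)/P_y.
At the given prices: x* = 2·4/4.75 = 1.6842.

x* = 1.6842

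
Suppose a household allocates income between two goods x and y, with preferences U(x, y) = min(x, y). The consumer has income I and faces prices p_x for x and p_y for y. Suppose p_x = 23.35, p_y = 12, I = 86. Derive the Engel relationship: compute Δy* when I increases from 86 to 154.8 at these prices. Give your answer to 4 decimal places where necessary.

Δy* = 1.9463

With perfect complements, no substitution: consume in ratio x:y = 1:1.
Budget: p_x·x + p_y·x = I, so (p_x + p_y)·x = I.
Demand: x*(p_x,p_y,I) = I/(p_x + p_y), y* = I/(p_x + p_y).
Here 23.35 + 12 = 35.35, giving y* = 2.4328.
At I' = 154.8: y* = 4.3791. Change: 4.3791 − 2.4328 = 1.9463.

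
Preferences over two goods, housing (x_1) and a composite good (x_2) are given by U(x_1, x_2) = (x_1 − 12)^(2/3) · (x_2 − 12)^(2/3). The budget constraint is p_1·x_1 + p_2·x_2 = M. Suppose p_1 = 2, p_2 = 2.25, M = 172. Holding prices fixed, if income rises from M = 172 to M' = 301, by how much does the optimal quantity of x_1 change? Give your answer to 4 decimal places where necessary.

Δx_1* = 32.25

MRS = (x_2−12)/(x_1−12). Tangency with p_1/p_2 gives x_2−12 = (p_1/p_2)·(x_1−12).
Substituting into the budget: x_1* = 12 + 0.5·(M − 12·p_1 − 12·p_2)/p_1, and x_2* = 12 + 0.5·(…)/p_2.
Discretionary income = 172 − 12·2 − 12·2.25 = 121; x_1* = 12 + 0.5·121/2 = 42.25.
At M' = 301: x_1* = 74.5. Change: 74.5 − 42.25 = 32.25.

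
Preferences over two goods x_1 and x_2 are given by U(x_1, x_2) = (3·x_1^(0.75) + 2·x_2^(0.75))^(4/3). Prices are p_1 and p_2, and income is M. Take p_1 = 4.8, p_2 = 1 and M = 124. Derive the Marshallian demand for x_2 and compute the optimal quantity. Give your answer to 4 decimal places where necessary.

x_2* = 118.5722

MRS = MU_x_1/MU_x_2 = (3/2)·(x_2/x_1)^(0.25). Set equal to p_1/p_2.
Solve for the ratio: x_2/x_1 = [(2/3)·p_1/p_2]^(4).
With the ratio pinned down, the budget gives x_1* = M/(p_1 + p_2·(x_2/x_1)) and x_2* = (x_2/x_1)·x_1*.
Numerically x_2/x_1 = 104.8576, so x_1* = 124/(4.8 + 1·104.8576) = 1.1308 and x_2* = 104.8576·1.1308 = 118.5722.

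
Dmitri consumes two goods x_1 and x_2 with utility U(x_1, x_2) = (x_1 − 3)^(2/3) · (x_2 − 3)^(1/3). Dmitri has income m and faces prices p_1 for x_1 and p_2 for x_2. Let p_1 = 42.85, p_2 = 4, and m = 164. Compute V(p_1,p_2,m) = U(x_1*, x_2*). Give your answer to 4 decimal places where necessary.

Let x_1' = x_1−3, x_2' = x_2−3. MRS = 2·x_2'/x_1' = p_1/p_2.
After buying the subsistence bundle (3, 3), a share 2/3 of the remaining income goes to x_1: x_1* = 3 + 2/3·(m − 3p_1 − 3p_2)/p_1.
Discretionary income = 164 − 3·42.85 − 3·4 = 23.45; x_1* = 3 + 2/3·23.45/42.85 = 3.3648; x_2* = 3 + 1/3·23.45/4 = 4.9542.
Utility at the optimum: U(3.3648, 4.9542) = 0.6383.

V = 0.6383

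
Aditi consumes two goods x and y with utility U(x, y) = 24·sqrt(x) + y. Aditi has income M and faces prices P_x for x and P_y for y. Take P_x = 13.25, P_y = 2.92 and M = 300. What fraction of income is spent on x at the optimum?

Utility is quasi-linear in y; the FOC for x is 12/√x = P_x/P_y.
Thus x* = (12·P_y/P_x)² — independent of M — with the rest of income spent on y.
Plugging in: x* = (12·2.92/13.25)² = 6.9935, y* = 71.0054.
Expenditure on x: 13.25·6.9935 = 92.6643; share = 0.3089.

share on x = 0.3089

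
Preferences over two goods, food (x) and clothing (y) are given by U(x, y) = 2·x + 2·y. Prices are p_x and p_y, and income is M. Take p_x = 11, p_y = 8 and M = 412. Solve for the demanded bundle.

Linear utility — the consumer picks whichever good has higher MU/price: 2/11 = 0.1818 vs 2/8 = 0.25.
y gives more utility per dollar, so spend all income on y: y* = M/p_y, x* = 0.
Numerically: x* = 0, y* = 51.5.

x* = 0, y* = 51.5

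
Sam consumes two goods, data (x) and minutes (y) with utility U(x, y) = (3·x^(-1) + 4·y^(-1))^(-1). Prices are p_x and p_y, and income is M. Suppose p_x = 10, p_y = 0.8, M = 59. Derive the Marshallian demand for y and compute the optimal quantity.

MU_x ∝ 3·x^(-2), MU_y ∝ 4·y^(-2), so MRS = (3/4)·(y/x)^(2) = p_x/p_y.
Hence y/x = ((4/3)·p_x/p_y)^(1/(2)), i.e. raised to the 0.5 power.
With the ratio pinned down, the budget gives x* = M/(p_x + p_y·(y/x)) and y* = (y/x)·x*.
Numerically y/x = 4.082483, so x* = 59/(10 + 0.8·4.082483) = 4.4475 and y* = 4.082483·4.4475 = 18.1567.

y* = 18.1567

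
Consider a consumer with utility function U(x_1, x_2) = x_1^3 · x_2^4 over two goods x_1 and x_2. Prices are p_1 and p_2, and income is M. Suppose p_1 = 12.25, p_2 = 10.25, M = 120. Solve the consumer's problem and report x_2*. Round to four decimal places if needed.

The MRS is (3/4)·x_2/x_1. Set MRS = p_1/p_2.
So 3·p_2·x_2 = 4·p_1·x_1; combined with the budget, a share 3/7 of income goes to x_1.
Demand: x_1*(p_1,p_2,M) = 3/7·M/p_1 and x_2* = 4/7·M/p_2.
At p_1=12.25, p_2=10.25, M=120: x_2* = 4/7·120/10.25 = 6.6899.

x_2* = 6.6899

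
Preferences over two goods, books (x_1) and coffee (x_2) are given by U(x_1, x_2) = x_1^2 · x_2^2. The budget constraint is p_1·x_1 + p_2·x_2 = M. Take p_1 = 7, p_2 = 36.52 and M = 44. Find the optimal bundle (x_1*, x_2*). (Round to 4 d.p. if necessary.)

x_1* = 3.1429, x_2* = 0.6024

The MRS is x_2/x_1. Set MRS = p_1/p_2.
Rearranging, p_2·x_2 = p_1·x_1. Substituting into the budget gives p_1·x_1·(1 + 1) = M.
Demand: x_1*(p_1,p_2,M) = 0.5·M/p_1 and x_2* = 0.5·M/p_2.
At p_1=7, p_2=36.52, M=44: x_1* = 0.5·44/7 = 3.1429, x_2* = 0.6024.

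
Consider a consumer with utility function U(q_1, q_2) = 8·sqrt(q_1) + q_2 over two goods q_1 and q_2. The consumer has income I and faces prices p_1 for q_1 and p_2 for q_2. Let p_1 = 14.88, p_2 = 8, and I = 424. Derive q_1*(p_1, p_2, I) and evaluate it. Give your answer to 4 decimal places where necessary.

q_1* = 4.6248

MU_q_1 = 4/√q_1, MU_q_2 = 1. Tangency: 4/√q_1 = p_1/p_2.
Solve: √q_1 = 4·p_2/p_1, so q_1*(p_1,p_2) = (4·p_2/p_1)², and q_2* = (I − p_1·q_1*)/p_2.
Plugging in: q_1* = (4·8/14.88)² = 4.6248.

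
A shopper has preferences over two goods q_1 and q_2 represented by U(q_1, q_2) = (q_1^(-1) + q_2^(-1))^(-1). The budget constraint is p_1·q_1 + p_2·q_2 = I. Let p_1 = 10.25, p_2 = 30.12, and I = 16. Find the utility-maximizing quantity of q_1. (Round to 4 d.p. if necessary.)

q_1* = 0.5751

From the CES first-order condition, (q_2/q_1)^(2) = p_1/p_2.
Solve for the ratio: q_2/q_1 = [p_1/p_2]^(0.5).
Substitute q_2 = (q_2/q_1)·q_1 into the budget: q_1* = I/(p_1 + p_2·(q_2/q_1)).
Numerically q_2/q_1 = 0.583357, so q_1* = 16/(10.25 + 30.12·0.583357) = 0.5751.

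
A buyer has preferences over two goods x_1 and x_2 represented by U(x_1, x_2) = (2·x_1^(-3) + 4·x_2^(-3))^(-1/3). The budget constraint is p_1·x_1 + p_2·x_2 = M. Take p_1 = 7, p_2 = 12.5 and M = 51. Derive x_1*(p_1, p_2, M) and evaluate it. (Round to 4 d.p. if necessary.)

From the CES first-order condition, (1/2)·(x_2/x_1)^(4) = p_1/p_2.
Hence x_2/x_1 = (2·p_1/p_2)^(1/(4)), i.e. raised to the 0.25 power.
With the ratio pinned down, the budget gives x_1* = M/(p_1 + p_2·(x_2/x_1)) and x_2* = (x_2/x_1)·x_1*.
Numerically x_2/x_1 = 1.028737, so x_1* = 51/(7 + 12.5·1.028737) = 2.5681.

x_1* = 2.5681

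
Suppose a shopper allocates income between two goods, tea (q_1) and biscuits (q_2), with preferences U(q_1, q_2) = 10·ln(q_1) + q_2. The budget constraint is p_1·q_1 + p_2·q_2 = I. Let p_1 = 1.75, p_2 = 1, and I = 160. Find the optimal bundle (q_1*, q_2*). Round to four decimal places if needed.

MU_q_1 = 10/q_1, MU_q_2 = 1. Tangency: 10/q_1 = p_1/p_2.
So q_1*(p_1,p_2) = 10·p_2/p_1, independent of income; and q_2* = (I − 10·p_2)/p_2.
At the given prices: q_1* = 10·1/1.75 = 5.7143, and q_2* = 150.

q_1* = 5.7143, q_2* = 150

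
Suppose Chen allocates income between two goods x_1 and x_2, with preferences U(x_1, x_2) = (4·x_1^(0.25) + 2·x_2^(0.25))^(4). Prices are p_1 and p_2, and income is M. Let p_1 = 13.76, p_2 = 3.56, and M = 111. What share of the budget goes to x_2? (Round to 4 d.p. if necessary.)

With the ratio pinned down, the budget gives x_1* = M/(p_1 + p_2·(x_2/x_1)) and x_2* = (x_2/x_1)·x_1*.
Numerically x_2/x_1 = 2.407232, so x_1* = 111/(13.76 + 3.56·2.407232) = 4.9709 and x_2* = 2.407232·4.9709 = 11.9662.
Expenditure on x_2: 3.56·11.9662 = 42.5998; share = 0.3838.

share on x_2 = 0.3838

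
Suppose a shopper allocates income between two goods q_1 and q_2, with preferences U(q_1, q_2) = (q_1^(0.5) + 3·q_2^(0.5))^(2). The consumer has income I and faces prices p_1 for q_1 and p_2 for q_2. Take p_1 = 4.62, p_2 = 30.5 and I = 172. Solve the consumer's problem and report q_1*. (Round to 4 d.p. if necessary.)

q_1* = 15.7533

MU_q_1 ∝ q_1^(-0.5), MU_q_2 ∝ 3·q_2^(-0.5), so MRS = (1/3)·(q_2/q_1)^(0.5) = p_1/p_2.
Hence q_2/q_1 = (3·p_1/p_2)^(1/(0.5)), i.e. raised to the 2 power.
With the ratio pinned down, the budget gives q_1* = I/(p_1 + p_2·(q_2/q_1)) and q_2* = (q_2/q_1)·q_1*.
Numerically q_2/q_1 = 0.206503, so q_1* = 172/(4.62 + 30.5·0.206503) = 15.7533.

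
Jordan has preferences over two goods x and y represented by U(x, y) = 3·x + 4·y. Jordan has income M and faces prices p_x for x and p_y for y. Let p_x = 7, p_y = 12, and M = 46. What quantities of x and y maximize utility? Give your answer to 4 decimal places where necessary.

x gives more utility per dollar, so spend all income on x: x* = M/p_x, y* = 0.
Numerically: x* = 6.5714, y* = 0.

x* = 6.5714, y* = 0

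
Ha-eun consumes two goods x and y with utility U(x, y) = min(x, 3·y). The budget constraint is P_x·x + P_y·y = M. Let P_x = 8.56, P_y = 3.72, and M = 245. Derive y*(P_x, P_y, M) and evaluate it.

y* = 8.3333

With perfect complements, no substitution: consume in ratio x:y = 3:1.
Budget: P_x·x + P_y·(1/3)·x = M, so (3·P_x + P_y)·x = 3·M.
Demand: x*(P_x,P_y,M) = 3·M/(3·P_x + P_y), y* = M/(3·P_x + P_y).
Here 3·8.56 + 3.72 = 29.4, giving y* = 8.3333.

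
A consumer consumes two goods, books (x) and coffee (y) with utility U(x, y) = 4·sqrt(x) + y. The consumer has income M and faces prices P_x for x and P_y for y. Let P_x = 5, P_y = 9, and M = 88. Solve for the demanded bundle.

x* = 12.96, y* = 2.5778

Set MRS = P_x/P_y: 2·x^(−1/2) = P_x/P_y.
Thus x* = (2·P_y/P_x)² — independent of M — with the rest of income spent on y.
Plugging in: x* = (2·9/5)² = 12.96, y* = 2.5778.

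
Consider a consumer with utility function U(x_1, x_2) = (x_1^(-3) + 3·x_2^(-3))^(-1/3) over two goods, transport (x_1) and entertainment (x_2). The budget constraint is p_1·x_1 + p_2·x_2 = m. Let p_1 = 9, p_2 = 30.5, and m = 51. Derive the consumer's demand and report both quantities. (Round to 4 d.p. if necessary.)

MU_x_1 ∝ x_1^(-4), MU_x_2 ∝ 3·x_2^(-4), so MRS = (1/3)·(x_2/x_1)^(4) = p_1/p_2.
Hence x_2/x_1 = (3·p_1/p_2)^(1/(4)), i.e. raised to the 0.25 power.
Substitute x_2 = (x_2/x_1)·x_1 into the budget: x_1* = m/(p_1 + p_2·(x_2/x_1)).
Numerically x_2/x_1 = 0.969987, so x_1* = 51/(9 + 30.5·0.969987) = 1.3218 and x_2* = 0.969987·1.3218 = 1.2821.

x_1* = 1.3218, x_2* = 1.2821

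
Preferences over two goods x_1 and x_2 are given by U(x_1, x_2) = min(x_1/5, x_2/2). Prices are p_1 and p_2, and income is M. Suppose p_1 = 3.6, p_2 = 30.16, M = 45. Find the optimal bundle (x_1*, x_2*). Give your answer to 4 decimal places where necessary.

With perfect complements, no substitution: consume in ratio x_1:x_2 = 5:2.
Budget: p_1·x_1 + p_2·(2/5)·x_1 = M, so (5·p_1 + 2·p_2)·x_1 = 5·M.
Demand: x_1*(p_1,p_2,M) = 5·M/(5·p_1 + 2·p_2), x_2* = 2·M/(5·p_1 + 2·p_2).
Here 5·3.6 + 2·30.16 = 78.32, giving x_1* = 2.8728 and x_2* = 1.1491.

x_1* = 2.8728, x_2* = 1.1491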